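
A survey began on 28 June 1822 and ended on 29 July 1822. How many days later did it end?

June 1822: 30 − 28 = 2 days remain.
July 1–29, 1822: 29 days.
Total: 2 + 29 = 31 days.

31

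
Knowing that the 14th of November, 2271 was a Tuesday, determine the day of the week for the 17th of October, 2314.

Saturday

From November 14, 2271 to November 14, 2313: 42 years, of which 10 contain a Feb 29 — 32×365 + 10×366 = 15340 days.
(2300 is not a leap year (divisible by 100 but not 400).)
November 2313: 30 − 14 = 16 days remain.
Then 10 full months totalling 304 days.
October 1–17, 2314: 17 days.
Residual: 337 days.
Total: 15677 days.
15677 mod 7 = 4, so 4 days after Tuesday is Saturday.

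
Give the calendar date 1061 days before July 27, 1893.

August 31, 1890

Count 1061 days before July 27, 1893:
August 31, 1890 → August 31, 1891: 365 days.
August 31, 1891 → August 31, 1892: 366 days (1892 is a leap year).
August 1892: 31 − 31 = 0 days remain.
Then 10 full months totalling 303 days.
July 1–27, 1893: 27 days.
Residual: 330 days.
Total: 1061 days.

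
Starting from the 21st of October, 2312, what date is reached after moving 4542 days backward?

the 15th of May, 2300

Count 4542 days before October 21, 2312:
From May 15, 2300 to May 15, 2312: 12 years, of which 3 contain a Feb 29 — 9×365 + 3×366 = 4383 days.
May 2312: 31 − 15 = 16 days remain.
Then June (30), July (31), August (31), September (30): 30 + 31 + 31 + 30 = 122 days.
October 1–21, 2312: 21 days.
Residual: 159 days.
Total: 4542 days.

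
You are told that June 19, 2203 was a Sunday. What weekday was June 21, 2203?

Tuesday

Within June 2203: 21 − 19 = 2 days.
2 mod 7 = 2, so 2 days after Sunday is Tuesday.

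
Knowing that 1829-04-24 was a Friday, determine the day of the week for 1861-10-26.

From April 24, 1829 to April 24, 1861: 32 years, of which 8 contain a Feb 29 — 24×365 + 8×366 = 11688 days.
April 1861: 30 − 24 = 6 days remain.
Then May (31), June (30), July (31), August (31), September (30): 31 + 30 + 31 + 31 + 30 = 153 days.
October 1–26, 1861: 26 days.
Residual: 185 days.
Total: 11873 days.
11873 mod 7 = 1, so 1 day after Friday is Saturday.

Saturday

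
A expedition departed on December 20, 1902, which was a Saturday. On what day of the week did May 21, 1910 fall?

Day-of-year of December 20, 1902: 354.
Day-of-year of May 21, 1910: 141.
1902 has 365 days, so 365 − 354 = 11 days remain in 1902.
Full years 1903–1909: 5 common + 2 leap = 5×365 + 2×366 = 2557 days.
Total: 11 + 2557 + 141 = 2709 days.
2709 is a multiple of 7, so May 21, 1910 falls on the same weekday: Saturday.

Saturday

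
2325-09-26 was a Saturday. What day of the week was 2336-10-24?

Saturday

From September 26, 2325 to September 26, 2336: 11 years, of which 3 contain a Feb 29 — 8×365 + 3×366 = 4018 days.
September 2336: 30 − 26 = 4 days remain.
October 1–24, 2336: 24 days.
Residual: 28 days.
Total: 4046 days.
4046 is a multiple of 7, so 2336-10-24 falls on the same weekday: Saturday.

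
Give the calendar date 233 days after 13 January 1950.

3 September 1950

Count 233 days after January 13, 1950:
January 1950: 31 − 13 = 18 days remain.
Then February 1950 (28), March (31), April (30), May (31), June (30), July (31), August (31): 28 + 31 + 30 + 31 + 30 + 31 + 31 = 212 days.
September 1–3, 1950: 3 days.
Total: 18 + 212 + 3 = 233 days.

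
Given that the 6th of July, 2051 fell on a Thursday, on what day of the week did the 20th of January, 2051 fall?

Friday

Count forward from the earlier date (January 20, 2051) to the later (July 6, 2051):
January 2051: 31 − 20 = 11 days remain.
Then February 2051 (28), March (31), April (30), May (31), June (30): 28 + 31 + 30 + 31 + 30 = 150 days.
July 1–6, 2051: 6 days.
Total: 11 + 150 + 6 = 167 days.
167 mod 7 = 6, so 6 days before Thursday is Friday.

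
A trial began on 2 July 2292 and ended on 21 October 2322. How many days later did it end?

11067

From July 2, 2292 to July 2, 2322: 30 years, of which 6 contain a Feb 29 — 24×365 + 6×366 = 10956 days.
(2300 is not a leap year (divisible by 100 but not 400).)
July 2322: 31 − 2 = 29 days remain.
Then August (31), September (30): 31 + 30 = 61 days.
October 1–21, 2322: 21 days.
Residual: 111 days.
Total: 11067 days.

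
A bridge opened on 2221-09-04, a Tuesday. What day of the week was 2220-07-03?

Monday

Count forward from the earlier date (July 3, 2220) to the later (September 4, 2221):
July 2220: 31 − 3 = 28 days remain.
Then 13 full months totalling 396 days.
September 1–4, 2221: 4 days.
Total: 28 + 396 + 4 = 428 days.
428 mod 7 = 1, so 1 day before Tuesday is Monday.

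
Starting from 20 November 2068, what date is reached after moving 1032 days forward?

18 September 2071

Count 1032 days after November 20, 2068:
November 20, 2068 → November 20, 2069: 365 days.
November 20, 2069 → November 20, 2070: 365 days.
November 2070: 30 − 20 = 10 days remain.
Then 9 full months totalling 274 days.
September 1–18, 2071: 18 days.
Residual: 302 days.
Total: 1032 days.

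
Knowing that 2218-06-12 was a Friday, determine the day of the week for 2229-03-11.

Day-of-year of June 12, 2218: 163.
Day-of-year of March 11, 2229: 70.
2218 has 365 days, so 365 − 163 = 202 days remain in 2218.
Full years 2219–2228: 7 common + 3 leap = 7×365 + 3×366 = 3653 days.
Total: 202 + 3653 + 70 = 3925 days.
3925 mod 7 = 5, so 5 days after Friday is Wednesday.

Wednesday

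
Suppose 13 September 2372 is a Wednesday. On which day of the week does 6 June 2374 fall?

September 2372: 30 − 13 = 17 days remain.
Then 20 full months totalling 608 days.
June 1–6, 2374: 6 days.
Total: 17 + 608 + 6 = 631 days.
631 mod 7 = 1, so 1 day after Wednesday is Thursday.

Thursday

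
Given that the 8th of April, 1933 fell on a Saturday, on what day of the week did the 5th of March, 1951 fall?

Day-of-year of April 8, 1933: 98.
Day-of-year of March 5, 1951: 64.
1933 has 365 days, so 365 − 98 = 267 days remain in 1933.
Full years 1934–1950: 13 common + 4 leap = 13×365 + 4×366 = 6209 days.
Total: 267 + 6209 + 64 = 6540 days.
6540 mod 7 = 2, so 2 days after Saturday is Monday.

Monday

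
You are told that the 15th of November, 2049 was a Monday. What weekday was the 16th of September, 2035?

Sunday

Count forward from the earlier date (September 16, 2035) to the later (November 15, 2049):
Day-of-year of September 16, 2035: 259.
Day-of-year of November 15, 2049: 319.
2035 has 365 days, so 365 − 259 = 106 days remain in 2035.
Full years 2036–2048: 9 common + 4 leap = 9×365 + 4×366 = 4749 days.
Total: 106 + 4749 + 319 = 5174 days.
5174 mod 7 = 1, so 1 day before Monday is Sunday.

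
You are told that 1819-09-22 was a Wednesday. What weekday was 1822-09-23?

Day-of-year of September 22, 1819: 265.
Day-of-year of September 23, 1822: 266.
1819 has 365 days, so 365 − 265 = 100 days remain in 1819.
Full years: 1820: 366; 1821: 365. Sum = 731.
Total: 100 + 731 + 266 = 1097 days.
1097 mod 7 = 5, so 5 days after Wednesday is Monday.

Monday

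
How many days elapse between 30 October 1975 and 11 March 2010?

12551

Day-of-year of October 30, 1975: 303.
Day-of-year of March 11, 2010: 70.
1975 has 365 days, so 365 − 303 = 62 days remain in 1975.
Full years 1976–2009: 25 common + 9 leap = 25×365 + 9×366 = 12419 days.
Total: 62 + 12419 + 70 = 12551 days.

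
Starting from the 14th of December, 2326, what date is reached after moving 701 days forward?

the 14th of November, 2328

Count 701 days after December 14, 2326:
December 14, 2326 → December 14, 2327: 365 days.
December 2327: 31 − 14 = 17 days remain.
Then 10 full months totalling 305 days.
November 1–14, 2328: 14 days.
Residual: 336 days.
Total: 701 days.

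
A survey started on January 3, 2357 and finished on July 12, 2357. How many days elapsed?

190

January 2357: 31 − 3 = 28 days remain.
Then February 2357 (28), March (31), April (30), May (31), June (30): 28 + 31 + 30 + 31 + 30 = 150 days.
July 1–12, 2357: 12 days.
Total: 28 + 150 + 12 = 190 days.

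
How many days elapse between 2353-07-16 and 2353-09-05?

51

July 2353: 31 − 16 = 15 days remain.
Then August (31): 31 days.
September 1–5, 2353: 5 days.
Total: 15 + 31 + 5 = 51 days.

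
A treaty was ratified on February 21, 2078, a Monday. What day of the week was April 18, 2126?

Thursday

Day-of-year of February 21, 2078: 52.
Day-of-year of April 18, 2126: 108.
2078 has 365 days, so 365 − 52 = 313 days remain in 2078.
Full years 2079–2125: 36 common + 11 leap = 36×365 + 11×366 = 17166 days.
Total: 313 + 17166 + 108 = 17587 days.
17587 mod 7 = 3, so 3 days after Monday is Thursday.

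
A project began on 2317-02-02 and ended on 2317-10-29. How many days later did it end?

February 2317: 28 − 2 = 26 days remain (2317 is not a leap year, so February has 28 days).
Then March (31), April (30), May (31), June (30), July (31), August (31), September (30): 31 + 30 + 31 + 30 + 31 + 31 + 30 = 214 days.
October 1–29, 2317: 29 days.
Total: 26 + 214 + 29 = 269 days.

269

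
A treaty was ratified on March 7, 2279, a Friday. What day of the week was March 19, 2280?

March 2279: 31 − 7 = 24 days remain.
Then 11 full months totalling 335 days.
March 1–19, 2280: 19 days.
Total: 24 + 335 + 19 = 378 days.
378 is a multiple of 7, so March 19, 2280 falls on the same weekday: Friday.

Friday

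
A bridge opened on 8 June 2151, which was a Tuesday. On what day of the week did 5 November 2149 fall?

Wednesday

Count forward from the earlier date (November 5, 2149) to the later (June 8, 2151):
November 2149: 30 − 5 = 25 days remain.
Then 18 full months totalling 547 days.
June 1–8, 2151: 8 days.
Total: 25 + 547 + 8 = 580 days.
580 mod 7 = 6, so 6 days before Tuesday is Wednesday.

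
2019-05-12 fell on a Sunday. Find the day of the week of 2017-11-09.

Count forward from the earlier date (November 9, 2017) to the later (May 12, 2019):
Day-of-year of November 9, 2017: 313.
Day-of-year of May 12, 2019: 132.
2017 has 365 days, so 365 − 313 = 52 days remain in 2017.
Full years: 2018: 365. Sum = 365.
Total: 52 + 365 + 132 = 549 days.
549 mod 7 = 3, so 3 days before Sunday is Thursday.

Thursday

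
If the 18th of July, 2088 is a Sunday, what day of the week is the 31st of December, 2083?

Count forward from the earlier date (December 31, 2083) to the later (July 18, 2088):
December 31, 2083 → December 31, 2084: 366 days (2084 is a leap year).
December 31, 2084 → December 31, 2085: 365 days.
December 31, 2085 → December 31, 2086: 365 days.
December 31, 2086 → December 31, 2087: 365 days.
December 2087: 31 − 31 = 0 days remain.
Then January (31), February 2088 (29), March (31), April (30), May (31), June (30): 31 + 29 + 31 + 30 + 31 + 30 = 182 days.
July 1–18, 2088: 18 days.
Residual: 200 days.
Total: 1661 days.
1661 mod 7 = 2, so 2 days before Sunday is Friday.

Friday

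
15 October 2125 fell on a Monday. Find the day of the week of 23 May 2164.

Wednesday

Day-of-year of October 15, 2125: 288.
Day-of-year of May 23, 2164: 144.
2125 has 365 days, so 365 − 288 = 77 days remain in 2125.
Full years 2126–2163: 29 common + 9 leap = 29×365 + 9×366 = 13879 days.
Total: 77 + 13879 + 144 = 14100 days.
14100 mod 7 = 2, so 2 days after Monday is Wednesday.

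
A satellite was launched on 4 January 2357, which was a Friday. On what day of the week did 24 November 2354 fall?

Count forward from the earlier date (November 24, 2354) to the later (January 4, 2357):
November 24, 2354 → November 24, 2355: 365 days.
November 24, 2355 → November 24, 2356: 366 days (2356 is a leap year).
November 2356: 30 − 24 = 6 days remain.
Then December (31): 31 days.
January 1–4, 2357: 4 days.
Residual: 41 days.
Total: 772 days.
772 mod 7 = 2, so 2 days before Friday is Wednesday.

Wednesday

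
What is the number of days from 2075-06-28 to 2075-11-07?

132

June 2075: 30 − 28 = 2 days remain.
Then July (31), August (31), September (30), October (31): 31 + 31 + 30 + 31 = 123 days.
November 1–7, 2075: 7 days.
Total: 2 + 123 + 7 = 132 days.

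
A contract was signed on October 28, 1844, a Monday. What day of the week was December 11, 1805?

Wednesday

Count forward from the earlier date (December 11, 1805) to the later (October 28, 1844):
Day-of-year of December 11, 1805: 345.
Day-of-year of October 28, 1844: 302.
1805 has 365 days, so 365 − 345 = 20 days remain in 1805.
Full years 1806–1843: 29 common + 9 leap = 29×365 + 9×366 = 13879 days.
Total: 20 + 13879 + 302 = 14201 days.
14201 mod 7 = 5, so 5 days before Monday is Wednesday.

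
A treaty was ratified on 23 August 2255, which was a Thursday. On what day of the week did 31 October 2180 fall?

Tuesday

Count forward from the earlier date (October 31, 2180) to the later (August 23, 2255):
Day-of-year of October 31, 2180: 305.
Day-of-year of August 23, 2255: 235.
2180 has 366 days, so 366 − 305 = 61 days remain in 2180.
Full years 2181–2254: 57 common + 17 leap = 57×365 + 17×366 = 27027 days.
Total: 61 + 27027 + 235 = 27323 days.
27323 mod 7 = 2, so 2 days before Thursday is Tuesday.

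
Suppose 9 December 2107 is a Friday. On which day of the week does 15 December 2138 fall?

From December 9, 2107 to December 9, 2138: 31 years, of which 8 contain a Feb 29 — 23×365 + 8×366 = 11323 days.
Within December 2138: 15 − 9 = 6 days.
Total: 11329 days.
11329 mod 7 = 3, so 3 days after Friday is Monday.

Monday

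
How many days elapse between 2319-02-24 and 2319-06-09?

105

February 2319: 28 − 24 = 4 days remain (2319 is not a leap year, so February has 28 days).
Then March (31), April (30), May (31): 31 + 30 + 31 = 92 days.
June 1–9, 2319: 9 days.
Total: 4 + 92 + 9 = 105 days.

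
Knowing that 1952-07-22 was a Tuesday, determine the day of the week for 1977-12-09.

Day-of-year of July 22, 1952: 204.
Day-of-year of December 9, 1977: 343.
1952 has 366 days, so 366 − 204 = 162 days remain in 1952.
Full years 1953–1976: 18 common + 6 leap = 18×365 + 6×366 = 8766 days.
Total: 162 + 8766 + 343 = 9271 days.
9271 mod 7 = 3, so 3 days after Tuesday is Friday.

Friday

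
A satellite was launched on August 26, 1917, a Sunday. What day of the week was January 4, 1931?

Sunday

Day-of-year of August 26, 1917: 238.
Day-of-year of January 4, 1931: 4.
1917 has 365 days, so 365 − 238 = 127 days remain in 1917.
Full years 1918–1930: 10 common + 3 leap = 10×365 + 3×366 = 4748 days.
Total: 127 + 4748 + 4 = 4879 days.
4879 is a multiple of 7, so January 4, 1931 falls on the same weekday: Sunday.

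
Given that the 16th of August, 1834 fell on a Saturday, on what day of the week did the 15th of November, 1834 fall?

August 1834: 31 − 16 = 15 days remain.
Then September (30), October (31): 30 + 31 = 61 days.
November 1–15, 1834: 15 days.
Total: 15 + 61 + 15 = 91 days.
91 is a multiple of 7, so the 15th of November, 1834 falls on the same weekday: Saturday.

Saturday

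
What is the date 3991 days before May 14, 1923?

June 9, 1912

Count 3991 days before May 14, 1923:
From June 9, 1912 to June 9, 1922: 10 years, of which 2 contain a Feb 29 — 8×365 + 2×366 = 3652 days.
June 1922: 30 − 9 = 21 days remain.
Then 10 full months totalling 304 days.
May 1–14, 1923: 14 days.
Residual: 339 days.
Total: 3991 days.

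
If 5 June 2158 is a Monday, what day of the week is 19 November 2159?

Monday

Day-of-year of June 5, 2158: 156.
Day-of-year of November 19, 2159: 323.
2158 has 365 days, so 365 − 156 = 209 days remain in 2158.
Total: 209 + 323 = 532 days.
532 is a multiple of 7, so 19 November 2159 falls on the same weekday: Monday.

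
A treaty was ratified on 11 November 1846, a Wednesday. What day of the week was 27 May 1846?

Count forward from the earlier date (May 27, 1846) to the later (November 11, 1846):
May 1846: 31 − 27 = 4 days remain.
Then June (30), July (31), August (31), September (30), October (31): 30 + 31 + 31 + 30 + 31 = 153 days.
November 1–11, 1846: 11 days.
Total: 4 + 153 + 11 = 168 days.
168 is a multiple of 7, so 27 May 1846 falls on the same weekday: Wednesday.

Wednesday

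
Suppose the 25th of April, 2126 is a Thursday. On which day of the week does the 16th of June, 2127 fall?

April 25, 2126 → April 25, 2127: 365 days.
April 2127: 30 − 25 = 5 days remain.
Then May (31): 31 days.
June 1–16, 2127: 16 days.
Residual: 52 days.
Total: 417 days.
417 mod 7 = 4, so 4 days after Thursday is Monday.

Monday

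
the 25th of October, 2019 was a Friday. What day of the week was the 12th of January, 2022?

October 25, 2019 → October 25, 2020: 366 days (2020 is a leap year).
October 25, 2020 → October 25, 2021: 365 days.
October 2021: 31 − 25 = 6 days remain.
Then November (30), December (31): 30 + 31 = 61 days.
January 1–12, 2022: 12 days.
Residual: 79 days.
Total: 810 days.
810 mod 7 = 5, so 5 days after Friday is Wednesday.

Wednesday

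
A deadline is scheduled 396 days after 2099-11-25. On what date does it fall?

2100-12-26

Count 396 days after November 25, 2099:
November 25, 2099 → November 25, 2100: 365 days (2100 is not a leap year (divisible by 100 but not 400)).
November 2100: 30 − 25 = 5 days remain.
December 1–26, 2100: 26 days.
Residual: 31 days.
Total: 396 days.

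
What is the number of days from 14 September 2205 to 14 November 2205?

61

September 2205: 30 − 14 = 16 days remain.
Then October (31): 31 days.
November 1–14, 2205: 14 days.
Total: 16 + 31 + 14 = 61 days.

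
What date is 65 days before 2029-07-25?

2029-05-21

Count 65 days before July 25, 2029:
May 2029: 31 − 21 = 10 days remain.
Then June (30): 30 days.
July 1–25, 2029: 25 days.
Total: 10 + 30 + 25 = 65 days.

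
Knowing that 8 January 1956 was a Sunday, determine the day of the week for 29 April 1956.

January 1956: 31 − 8 = 23 days remain.
Then February 1956 (29), March (31): 29 + 31 = 60 days.
April 1–29, 1956: 29 days.
Total: 23 + 60 + 29 = 112 days.
112 is a multiple of 7, so 29 April 1956 falls on the same weekday: Sunday.

Sunday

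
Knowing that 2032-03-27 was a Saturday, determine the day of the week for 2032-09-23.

March 2032: 31 − 27 = 4 days remain.
Then April (30), May (31), June (30), July (31), August (31): 30 + 31 + 30 + 31 + 31 = 153 days.
September 1–23, 2032: 23 days.
Total: 4 + 153 + 23 = 180 days.
180 mod 7 = 5, so 5 days after Saturday is Thursday.

Thursday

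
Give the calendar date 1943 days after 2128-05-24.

2133-09-18

Count 1943 days after May 24, 2128:
Day-of-year of May 24, 2128: 145.
Day-of-year of September 18, 2133: 261.
2128 has 366 days, so 366 − 145 = 221 days remain in 2128.
Full years: 2129: 365; 2130: 365; 2131: 365; 2132: 366. Sum = 1461.
Total: 221 + 1461 + 261 = 1943 days.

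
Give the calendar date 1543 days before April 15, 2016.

January 24, 2012

Count 1543 days before April 15, 2016:
Day-of-year of January 24, 2012: 24.
Day-of-year of April 15, 2016: 106.
2012 has 366 days, so 366 − 24 = 342 days remain in 2012.
Full years: 2013: 365; 2014: 365; 2015: 365. Sum = 1095.
Total: 342 + 1095 + 106 = 1543 days.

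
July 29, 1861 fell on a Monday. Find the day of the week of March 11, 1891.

Wednesday

Day-of-year of July 29, 1861: 210.
Day-of-year of March 11, 1891: 70.
1861 has 365 days, so 365 − 210 = 155 days remain in 1861.
Full years 1862–1890: 22 common + 7 leap = 22×365 + 7×366 = 10592 days.
Total: 155 + 10592 + 70 = 10817 days.
10817 mod 7 = 2, so 2 days after Monday is Wednesday.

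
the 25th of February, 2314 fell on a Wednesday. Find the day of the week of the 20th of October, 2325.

Tuesday

Day-of-year of February 25, 2314: 56.
Day-of-year of October 20, 2325: 293.
2314 has 365 days, so 365 − 56 = 309 days remain in 2314.
Full years 2315–2324: 7 common + 3 leap = 7×365 + 3×366 = 3653 days.
Total: 309 + 3653 + 293 = 4255 days.
4255 mod 7 = 6, so 6 days after Wednesday is Tuesday.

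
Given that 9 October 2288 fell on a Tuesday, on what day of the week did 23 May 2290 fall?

Friday

October 2288: 31 − 9 = 22 days remain.
Then 18 full months totalling 546 days.
May 1–23, 2290: 23 days.
Total: 22 + 546 + 23 = 591 days.
591 mod 7 = 3, so 3 days after Tuesday is Friday.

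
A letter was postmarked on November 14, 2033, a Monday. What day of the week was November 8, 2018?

Thursday

Count forward from the earlier date (November 8, 2018) to the later (November 14, 2033):
From November 8, 2018 to November 8, 2033: 15 years, of which 4 contain a Feb 29 — 11×365 + 4×366 = 5479 days.
Within November 2033: 14 − 8 = 6 days.
Total: 5485 days.
5485 mod 7 = 4, so 4 days before Monday is Thursday.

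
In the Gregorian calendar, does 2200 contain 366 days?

2200 is not a leap year (divisible by 100 but not 400).

No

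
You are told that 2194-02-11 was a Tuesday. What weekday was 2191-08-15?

Monday

Count forward from the earlier date (August 15, 2191) to the later (February 11, 2194):
Day-of-year of August 15, 2191: 227.
Day-of-year of February 11, 2194: 42.
2191 has 365 days, so 365 − 227 = 138 days remain in 2191.
Full years: 2192: 366; 2193: 365. Sum = 731.
Total: 138 + 731 + 42 = 911 days.
911 mod 7 = 1, so 1 day before Tuesday is Monday.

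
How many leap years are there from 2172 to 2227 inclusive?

13

Years divisible by 4: 2172, 2176, …, 2224 — 14 in all.
Of these, 2200 is divisible by 100 but not 400, so not leap.
Leap years: 14 − 1 = 13.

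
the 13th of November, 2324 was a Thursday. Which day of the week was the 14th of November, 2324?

Within November 2324: 14 − 13 = 1 day.
1 mod 7 = 1, so 1 day after Thursday is Friday.

Friday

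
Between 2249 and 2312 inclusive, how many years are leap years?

Years divisible by 4: 2252, 2256, …, 2312 — 16 in all.
Of these, 2300 is divisible by 100 but not 400, so not leap.
Leap years: 16 − 1 = 15.

15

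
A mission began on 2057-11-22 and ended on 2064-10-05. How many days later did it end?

November 22, 2057 → November 22, 2058: 365 days.
November 22, 2058 → November 22, 2059: 365 days.
November 22, 2059 → November 22, 2060: 366 days (2060 is a leap year).
November 22, 2060 → November 22, 2061: 365 days.
November 22, 2061 → November 22, 2062: 365 days.
November 22, 2062 → November 22, 2063: 365 days.
November 2063: 30 − 22 = 8 days remain.
Then 10 full months totalling 305 days.
October 1–5, 2064: 5 days.
Residual: 318 days.
Total: 2509 days.

2509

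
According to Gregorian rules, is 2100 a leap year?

2100 is not a leap year (divisible by 100 but not 400).

No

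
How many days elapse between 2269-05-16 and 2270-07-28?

438

Day-of-year of May 16, 2269: 136.
Day-of-year of July 28, 2270: 209.
2269 has 365 days, so 365 − 136 = 229 days remain in 2269.
Total: 229 + 209 = 438 days.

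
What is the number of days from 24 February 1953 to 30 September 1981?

From February 24, 1953 to February 24, 1981: 28 years, of which 7 contain a Feb 29 — 21×365 + 7×366 = 10227 days.
February 1981: 28 − 24 = 4 days remain (1981 is not a leap year, so February has 28 days).
Then March (31), April (30), May (31), June (30), July (31), August (31): 31 + 30 + 31 + 30 + 31 + 31 = 184 days.
September 1–30, 1981: 30 days.
Residual: 218 days.
Total: 10445 days.

10445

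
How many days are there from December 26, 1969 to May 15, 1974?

1601

December 26, 1969 → December 26, 1970: 365 days.
December 26, 1970 → December 26, 1971: 365 days.
December 26, 1971 → December 26, 1972: 366 days (1972 is a leap year).
December 26, 1972 → December 26, 1973: 365 days.
December 1973: 31 − 26 = 5 days remain.
Then January (31), February 1974 (28), March (31), April (30): 31 + 28 + 31 + 30 = 120 days.
May 1–15, 1974: 15 days.
Residual: 140 days.
Total: 1601 days.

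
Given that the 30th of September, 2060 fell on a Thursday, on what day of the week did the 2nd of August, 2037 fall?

Sunday

Count forward from the earlier date (August 2, 2037) to the later (September 30, 2060):
From August 2, 2037 to August 2, 2060: 23 years, of which 6 contain a Feb 29 — 17×365 + 6×366 = 8401 days.
August 2060: 31 − 2 = 29 days remain.
September 1–30, 2060: 30 days.
Residual: 59 days.
Total: 8460 days.
8460 mod 7 = 4, so 4 days before Thursday is Sunday.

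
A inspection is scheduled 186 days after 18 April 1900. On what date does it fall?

21 October 1900

Count 186 days after April 18, 1900:
April 1900: 30 − 18 = 12 days remain.
Then May (31), June (30), July (31), August (31), September (30): 31 + 30 + 31 + 31 + 30 = 153 days.
October 1–21, 1900: 21 days.
Total: 12 + 153 + 21 = 186 days.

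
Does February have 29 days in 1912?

1912 is a leap year.

Yes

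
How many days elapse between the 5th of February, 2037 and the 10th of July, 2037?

February 2037: 28 − 5 = 23 days remain (2037 is not a leap year, so February has 28 days).
Then March (31), April (30), May (31), June (30): 31 + 30 + 31 + 30 = 122 days.
July 1–10, 2037: 10 days.
Total: 23 + 122 + 10 = 155 days.

155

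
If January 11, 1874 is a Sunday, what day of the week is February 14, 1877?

January 11, 1874 → January 11, 1875: 365 days.
January 11, 1875 → January 11, 1876: 365 days.
January 11, 1876 → January 11, 1877: 366 days (1876 is a leap year).
January 1877: 31 − 11 = 20 days remain.
February 1–14, 1877: 14 days (1877 is not a leap year).
Residual: 34 days.
Total: 1130 days.
1130 mod 7 = 3, so 3 days after Sunday is Wednesday.

Wednesday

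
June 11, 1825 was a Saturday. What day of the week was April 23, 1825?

Saturday

Count forward from the earlier date (April 23, 1825) to the later (June 11, 1825):
April 1825: 30 − 23 = 7 days remain.
Then May (31): 31 days.
June 1–11, 1825: 11 days.
Total: 7 + 31 + 11 = 49 days.
49 is a multiple of 7, so April 23, 1825 falls on the same weekday: Saturday.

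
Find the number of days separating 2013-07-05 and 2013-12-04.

July 2013: 31 − 5 = 26 days remain.
Then August (31), September (30), October (31), November (30): 31 + 30 + 31 + 30 = 122 days.
December 1–4, 2013: 4 days.
Total: 26 + 122 + 4 = 152 days.

152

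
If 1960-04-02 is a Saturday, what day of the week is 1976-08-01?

Day-of-year of April 2, 1960: 93.
Day-of-year of August 1, 1976: 214.
1960 has 366 days, so 366 − 93 = 273 days remain in 1960.
Full years 1961–1975: 12 common + 3 leap = 12×365 + 3×366 = 5478 days.
Total: 273 + 5478 + 214 = 5965 days.
5965 mod 7 = 1, so 1 day after Saturday is Sunday.

Sunday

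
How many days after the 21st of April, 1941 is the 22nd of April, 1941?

1

Within April 1941: 22 − 21 = 1 day.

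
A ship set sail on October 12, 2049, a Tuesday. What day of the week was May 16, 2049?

Count forward from the earlier date (May 16, 2049) to the later (October 12, 2049):
May 2049: 31 − 16 = 15 days remain.
Then June (30), July (31), August (31), September (30): 30 + 31 + 31 + 30 = 122 days.
October 1–12, 2049: 12 days.
Total: 15 + 122 + 12 = 149 days.
149 mod 7 = 2, so 2 days before Tuesday is Sunday.

Sunday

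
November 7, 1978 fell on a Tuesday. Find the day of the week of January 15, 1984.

Day-of-year of November 7, 1978: 311.
Day-of-year of January 15, 1984: 15.
1978 has 365 days, so 365 − 311 = 54 days remain in 1978.
Full years: 1979: 365; 1980: 366; 1981: 365; 1982: 365; 1983: 365. Sum = 1826.
Total: 54 + 1826 + 15 = 1895 days.
1895 mod 7 = 5, so 5 days after Tuesday is Sunday.

Sunday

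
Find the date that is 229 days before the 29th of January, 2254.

the 14th of June, 2253

Count 229 days before January 29, 2254:
June 2253: 30 − 14 = 16 days remain.
Then July (31), August (31), September (30), October (31), November (30), December (31): 31 + 31 + 30 + 31 + 30 + 31 = 184 days.
January 1–29, 2254: 29 days.
Residual: 229 days.
Total: 229 days.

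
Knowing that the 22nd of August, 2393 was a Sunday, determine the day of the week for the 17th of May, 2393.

Count forward from the earlier date (May 17, 2393) to the later (August 22, 2393):
May 2393: 31 − 17 = 14 days remain.
Then June (30), July (31): 30 + 31 = 61 days.
August 1–22, 2393: 22 days.
Total: 14 + 61 + 22 = 97 days.
97 mod 7 = 6, so 6 days before Sunday is Monday.

Monday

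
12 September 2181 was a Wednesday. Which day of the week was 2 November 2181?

September 2181: 30 − 12 = 18 days remain.
Then October (31): 31 days.
November 1–2, 2181: 2 days.
Total: 18 + 31 + 2 = 51 days.
51 mod 7 = 2, so 2 days after Wednesday is Friday.

Friday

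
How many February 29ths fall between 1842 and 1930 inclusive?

Years divisible by 4: 1844, 1848, …, 1928 — 22 in all.
Of these, 1900 is divisible by 100 but not 400, so not leap.
Leap years: 22 − 1 = 21.

21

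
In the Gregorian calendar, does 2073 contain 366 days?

2073 is not a leap year.

No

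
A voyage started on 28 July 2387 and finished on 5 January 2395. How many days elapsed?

2718

Day-of-year of July 28, 2387: 209.
Day-of-year of January 5, 2395: 5.
2387 has 365 days, so 365 − 209 = 156 days remain in 2387.
Full years 2388–2394: 5 common + 2 leap = 5×365 + 2×366 = 2557 days.
Total: 156 + 2557 + 5 = 2718 days.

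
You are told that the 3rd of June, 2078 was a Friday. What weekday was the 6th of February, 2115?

From June 3, 2078 to June 3, 2114: 36 years, of which 8 contain a Feb 29 — 28×365 + 8×366 = 13148 days.
(2100 is not a leap year (divisible by 100 but not 400).)
June 2114: 30 − 3 = 27 days remain.
Then July (31), August (31), September (30), October (31), November (30), December (31), January (31): 31 + 31 + 30 + 31 + 30 + 31 + 31 = 215 days.
February 1–6, 2115: 6 days (2115 is not a leap year).
Residual: 248 days.
Total: 13396 days.
13396 mod 7 = 5, so 5 days after Friday is Wednesday.

Wednesday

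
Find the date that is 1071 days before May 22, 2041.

June 16, 2038

Count 1071 days before May 22, 2041:
June 16, 2038 → June 16, 2039: 365 days.
June 16, 2039 → June 16, 2040: 366 days (2040 is a leap year).
June 2040: 30 − 16 = 14 days remain.
Then 10 full months totalling 304 days.
May 1–22, 2041: 22 days.
Residual: 340 days.
Total: 1071 days.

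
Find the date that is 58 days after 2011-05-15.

2011-07-12

Count 58 days after May 15, 2011:
May 2011: 31 − 15 = 16 days remain.
Then June (30): 30 days.
July 1–12, 2011: 12 days.
Total: 16 + 30 + 12 = 58 days.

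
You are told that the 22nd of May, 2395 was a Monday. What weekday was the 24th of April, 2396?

Wednesday

Day-of-year of May 22, 2395: 142.
Day-of-year of April 24, 2396: 115.
2395 has 365 days, so 365 − 142 = 223 days remain in 2395.
Total: 223 + 115 = 338 days.
338 mod 7 = 2, so 2 days after Monday is Wednesday.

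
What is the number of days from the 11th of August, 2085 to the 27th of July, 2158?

Day-of-year of August 11, 2085: 223.
Day-of-year of July 27, 2158: 208.
2085 has 365 days, so 365 − 223 = 142 days remain in 2085.
Full years 2086–2157: 55 common + 17 leap = 55×365 + 17×366 = 26297 days.
Total: 142 + 26297 + 208 = 26647 days.

26647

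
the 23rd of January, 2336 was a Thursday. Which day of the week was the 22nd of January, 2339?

Sunday

January 23, 2336 → January 23, 2337: 366 days (2336 is a leap year).
January 23, 2337 → January 23, 2338: 365 days.
January 2338: 31 − 23 = 8 days remain.
Then 11 full months totalling 334 days.
January 1–22, 2339: 22 days.
Residual: 364 days.
Total: 1095 days.
1095 mod 7 = 3, so 3 days after Thursday is Sunday.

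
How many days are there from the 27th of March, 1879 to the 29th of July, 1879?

124

March 1879: 31 − 27 = 4 days remain.
Then April (30), May (31), June (30): 30 + 31 + 30 = 91 days.
July 1–29, 1879: 29 days.
Total: 4 + 91 + 29 = 124 days.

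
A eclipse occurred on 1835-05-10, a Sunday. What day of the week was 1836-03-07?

May 1835: 31 − 10 = 21 days remain.
Then 9 full months totalling 274 days.
March 1–7, 1836: 7 days.
Residual: 302 days.
Total: 302 days.
302 mod 7 = 1, so 1 day after Sunday is Monday.

Monday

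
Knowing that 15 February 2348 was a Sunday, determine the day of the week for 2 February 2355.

February 15, 2348 → February 15, 2349: 366 days (2348 is a leap year).
February 15, 2349 → February 15, 2350: 365 days.
February 15, 2350 → February 15, 2351: 365 days.
February 15, 2351 → February 15, 2352: 365 days.
February 15, 2352 → February 15, 2353: 366 days (2352 is a leap year).
February 15, 2353 → February 15, 2354: 365 days.
February 2354: 28 − 15 = 13 days remain (2354 is not a leap year, so February has 28 days).
Then 11 full months totalling 337 days.
February 1–2, 2355: 2 days (2355 is not a leap year).
Residual: 352 days.
Total: 2544 days.
2544 mod 7 = 3, so 3 days after Sunday is Wednesday.

Wednesday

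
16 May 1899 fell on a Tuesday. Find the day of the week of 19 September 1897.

Sunday

Count forward from the earlier date (September 19, 1897) to the later (May 16, 1899):
Day-of-year of September 19, 1897: 262.
Day-of-year of May 16, 1899: 136.
1897 has 365 days, so 365 − 262 = 103 days remain in 1897.
Full years: 1898: 365. Sum = 365.
Total: 103 + 365 + 136 = 604 days.
604 mod 7 = 2, so 2 days before Tuesday is Sunday.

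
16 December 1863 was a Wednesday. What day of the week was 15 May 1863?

Friday

Count forward from the earlier date (May 15, 1863) to the later (December 16, 1863):
May 1863: 31 − 15 = 16 days remain.
Then June (30), July (31), August (31), September (30), October (31), November (30): 30 + 31 + 31 + 30 + 31 + 30 = 183 days.
December 1–16, 1863: 16 days.
Total: 16 + 183 + 16 = 215 days.
215 mod 7 = 5, so 5 days before Wednesday is Friday.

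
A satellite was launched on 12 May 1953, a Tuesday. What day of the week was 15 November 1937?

Monday

Count forward from the earlier date (November 15, 1937) to the later (May 12, 1953):
Day-of-year of November 15, 1937: 319.
Day-of-year of May 12, 1953: 132.
1937 has 365 days, so 365 − 319 = 46 days remain in 1937.
Full years 1938–1952: 11 common + 4 leap = 11×365 + 4×366 = 5479 days.
Total: 46 + 5479 + 132 = 5657 days.
5657 mod 7 = 1, so 1 day before Tuesday is Monday.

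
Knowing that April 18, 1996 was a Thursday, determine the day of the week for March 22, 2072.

Tuesday

Day-of-year of April 18, 1996: 109.
Day-of-year of March 22, 2072: 82.
1996 has 366 days, so 366 − 109 = 257 days remain in 1996.
Full years 1997–2071: 57 common + 18 leap = 57×365 + 18×366 = 27393 days.
Total: 257 + 27393 + 82 = 27732 days.
27732 mod 7 = 5, so 5 days after Thursday is Tuesday.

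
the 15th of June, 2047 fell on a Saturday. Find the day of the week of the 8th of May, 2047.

Count forward from the earlier date (May 8, 2047) to the later (June 15, 2047):
May 2047: 31 − 8 = 23 days remain.
June 1–15, 2047: 15 days.
Total: 23 + 15 = 38 days.
38 mod 7 = 3, so 3 days before Saturday is Wednesday.

Wednesday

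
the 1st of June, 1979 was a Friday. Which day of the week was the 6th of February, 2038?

From June 1, 1979 to June 1, 2037: 58 years, of which 15 contain a Feb 29 — 43×365 + 15×366 = 21185 days.
(2000 is a leap year (divisible by 400).)
June 2037: 30 − 1 = 29 days remain.
Then July (31), August (31), September (30), October (31), November (30), December (31), January (31): 31 + 31 + 30 + 31 + 30 + 31 + 31 = 215 days.
February 1–6, 2038: 6 days (2038 is not a leap year).
Residual: 250 days.
Total: 21435 days.
21435 mod 7 = 1, so 1 day after Friday is Saturday.

Saturday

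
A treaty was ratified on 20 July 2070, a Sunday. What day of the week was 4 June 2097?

Day-of-year of July 20, 2070: 201.
Day-of-year of June 4, 2097: 155.
2070 has 365 days, so 365 − 201 = 164 days remain in 2070.
Full years 2071–2096: 19 common + 7 leap = 19×365 + 7×366 = 9497 days.
Total: 164 + 9497 + 155 = 9816 days.
9816 mod 7 = 2, so 2 days after Sunday is Tuesday.

Tuesday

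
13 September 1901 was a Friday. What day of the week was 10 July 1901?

Count forward from the earlier date (July 10, 1901) to the later (September 13, 1901):
July 1901: 31 − 10 = 21 days remain.
Then August (31): 31 days.
September 1–13, 1901: 13 days.
Total: 21 + 31 + 13 = 65 days.
65 mod 7 = 2, so 2 days before Friday is Wednesday.

Wednesday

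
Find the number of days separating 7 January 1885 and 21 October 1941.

20740

From January 7, 1885 to January 7, 1941: 56 years, of which 13 contain a Feb 29 — 43×365 + 13×366 = 20453 days.
(1900 is not a leap year (divisible by 100 but not 400).)
January 1941: 31 − 7 = 24 days remain.
Then February 1941 (28), March (31), April (30), May (31), June (30), July (31), August (31), September (30): 28 + 31 + 30 + 31 + 30 + 31 + 31 + 30 = 242 days.
October 1–21, 1941: 21 days.
Residual: 287 days.
Total: 20740 days.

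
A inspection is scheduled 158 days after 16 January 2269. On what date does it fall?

23 June 2269

Count 158 days after January 16, 2269:
January 2269: 31 − 16 = 15 days remain.
Then February 2269 (28), March (31), April (30), May (31): 28 + 31 + 30 + 31 = 120 days.
June 1–23, 2269: 23 days.
Total: 15 + 120 + 23 = 158 days.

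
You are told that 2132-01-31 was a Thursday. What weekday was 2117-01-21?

Count forward from the earlier date (January 21, 2117) to the later (January 31, 2132):
From January 21, 2117 to January 21, 2132: 15 years, of which 3 contain a Feb 29 — 12×365 + 3×366 = 5478 days.
Within January 2132: 31 − 21 = 10 days.
Total: 5488 days.
5488 is a multiple of 7, so 2117-01-21 falls on the same weekday: Thursday.

Thursday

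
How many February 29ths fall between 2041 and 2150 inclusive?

26

Years divisible by 4: 2044, 2048, …, 2148 — 27 in all.
Of these, 2100 is divisible by 100 but not 400, so not leap.
Leap years: 27 − 1 = 26.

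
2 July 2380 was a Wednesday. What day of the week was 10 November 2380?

Monday

July 2380: 31 − 2 = 29 days remain.
Then August (31), September (30), October (31): 31 + 30 + 31 = 92 days.
November 1–10, 2380: 10 days.
Total: 29 + 92 + 10 = 131 days.
131 mod 7 = 5, so 5 days after Wednesday is Monday.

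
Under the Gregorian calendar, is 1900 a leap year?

1900 is not a leap year (divisible by 100 but not 400).

No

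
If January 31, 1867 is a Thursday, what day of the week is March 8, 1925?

Sunday

Day-of-year of January 31, 1867: 31.
Day-of-year of March 8, 1925: 67.
1867 has 365 days, so 365 − 31 = 334 days remain in 1867.
Full years 1868–1924: 43 common + 14 leap = 43×365 + 14×366 = 20819 days.
Total: 334 + 20819 + 67 = 21220 days.
21220 mod 7 = 3, so 3 days after Thursday is Sunday.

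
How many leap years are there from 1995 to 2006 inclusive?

Years divisible by 4 in [1995, 2006]: 1996, 2000, 2004.
2000 is divisible by 400, so still leap.
No century exceptions apply. Count: 3.

3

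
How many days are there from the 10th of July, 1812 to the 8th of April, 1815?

1002

July 10, 1812 → July 10, 1813: 365 days.
July 10, 1813 → July 10, 1814: 365 days.
July 1814: 31 − 10 = 21 days remain.
Then August (31), September (30), October (31), November (30), December (31), January (31), February 1815 (28), March (31): 31 + 30 + 31 + 30 + 31 + 31 + 28 + 31 = 243 days.
April 1–8, 1815: 8 days.
Residual: 272 days.
Total: 1002 days.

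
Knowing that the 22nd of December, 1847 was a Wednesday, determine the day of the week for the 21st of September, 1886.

Tuesday

From December 22, 1847 to December 22, 1885: 38 years, of which 10 contain a Feb 29 — 28×365 + 10×366 = 13880 days.
December 1885: 31 − 22 = 9 days remain.
Then January (31), February 1886 (28), March (31), April (30), May (31), June (30), July (31), August (31): 31 + 28 + 31 + 30 + 31 + 30 + 31 + 31 = 243 days.
September 1–21, 1886: 21 days.
Residual: 273 days.
Total: 14153 days.
14153 mod 7 = 6, so 6 days after Wednesday is Tuesday.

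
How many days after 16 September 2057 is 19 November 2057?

64

September 2057: 30 − 16 = 14 days remain.
Then October (31): 31 days.
November 1–19, 2057: 19 days.
Total: 14 + 31 + 19 = 64 days.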